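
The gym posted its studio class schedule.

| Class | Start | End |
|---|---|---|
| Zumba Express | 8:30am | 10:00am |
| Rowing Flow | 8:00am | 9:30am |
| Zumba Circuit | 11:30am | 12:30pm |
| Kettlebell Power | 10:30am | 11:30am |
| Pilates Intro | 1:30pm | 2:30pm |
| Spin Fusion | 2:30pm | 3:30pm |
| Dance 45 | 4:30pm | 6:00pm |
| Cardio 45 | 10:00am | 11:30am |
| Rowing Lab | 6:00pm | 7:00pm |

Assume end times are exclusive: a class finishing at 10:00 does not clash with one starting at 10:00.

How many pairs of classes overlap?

2

Two intervals overlap when each starts before the other ends.
Sorted by start: Rowing Flow, Zumba Express, Cardio 45, Kettlebell Power, Zumba Circuit, Pilates Intro, Spin Fusion, Dance 45, Rowing Lab.
Zumba Express starts before Rowing Flow ends → Rowing Flow and Zumba Express overlap.
Cardio 45 starts after Rowing Flow ends, so nothing later overlaps Rowing Flow either.
Cardio 45 starts exactly when Zumba Express ends (back-to-back, no overlap), so nothing later overlaps Zumba Express either.
Kettlebell Power starts before Cardio 45 ends → Cardio 45 and Kettlebell Power overlap.
Zumba Circuit starts exactly when Cardio 45 ends (back-to-back, no overlap), so nothing later overlaps Cardio 45 either.
Zumba Circuit starts exactly when Kettlebell Power ends (back-to-back, no overlap), so nothing later overlaps Kettlebell Power either.
Pilates Intro starts after Zumba Circuit ends, so nothing later overlaps Zumba Circuit either.
Spin Fusion starts exactly when Pilates Intro ends (back-to-back, no overlap), so nothing later overlaps Pilates Intro either.
Dance 45 starts after Spin Fusion ends, so nothing later overlaps Spin Fusion either.
Rowing Lab starts exactly when Dance 45 ends (back-to-back, no overlap).
Overlapping pairs: Cardio 45 & Kettlebell Power, Rowing Flow & Zumba Express — 2 in total.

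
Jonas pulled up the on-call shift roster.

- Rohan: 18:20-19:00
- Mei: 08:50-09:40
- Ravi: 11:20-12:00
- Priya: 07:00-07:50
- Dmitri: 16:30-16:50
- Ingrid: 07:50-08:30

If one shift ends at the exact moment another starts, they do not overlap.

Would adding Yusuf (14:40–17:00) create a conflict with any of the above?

Priya: ends 07:50 at or before Yusuf starts 14:40 → clear.
Ingrid: ends 08:30 at or before Yusuf starts 14:40 → clear.
Mei: ends 09:40 at or before Yusuf starts 14:40 → clear.
Ravi: ends 12:00 at or before Yusuf starts 14:40 → clear.
Dmitri: starts 16:30 before Yusuf ends 17:00, and ends 16:50 after Yusuf starts 14:40 → overlap.
Rohan: starts 18:20 at or after Yusuf ends 17:00 → clear.
Yusuf overlaps Dmitri.

Yes — it overlaps Dmitri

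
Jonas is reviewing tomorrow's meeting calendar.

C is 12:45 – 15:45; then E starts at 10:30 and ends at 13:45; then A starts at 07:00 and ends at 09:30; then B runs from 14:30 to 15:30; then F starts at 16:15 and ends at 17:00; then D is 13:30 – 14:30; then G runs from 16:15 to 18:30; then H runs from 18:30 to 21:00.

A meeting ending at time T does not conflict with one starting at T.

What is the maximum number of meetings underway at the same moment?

Sweep the timeline, counting +1 at each start and −1 at each end (ends before starts at a tie):
07:00 start A → 1
09:30 end A → 0
10:30 start E → 1
12:45 start C → 2
13:30 start D → 3
13:45 end E → 2
14:30 end D → 1
14:30 start B → 2
15:30 end B → 1
15:45 end C → 0
16:15 start F → 1
16:15 start G → 2
17:00 end F → 1
18:30 end G → 0
18:30 start H → 1
21:00 end H → 0
Peak is 3, at 13:30 (C, D, E).

3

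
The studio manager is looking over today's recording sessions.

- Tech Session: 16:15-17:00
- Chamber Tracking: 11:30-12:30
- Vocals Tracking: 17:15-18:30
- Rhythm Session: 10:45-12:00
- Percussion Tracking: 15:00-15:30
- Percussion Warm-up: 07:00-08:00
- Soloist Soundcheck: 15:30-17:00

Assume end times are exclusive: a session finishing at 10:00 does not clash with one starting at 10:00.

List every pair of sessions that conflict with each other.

Sorted by start: Percussion Warm-up, Rhythm Session, Chamber Tracking, Percussion Tracking, Soloist Soundcheck, Tech Session, Vocals Tracking.
Rhythm Session starts after Percussion Warm-up ends, so Percussion Warm-up has no further overlaps.
Chamber Tracking starts before Rhythm Session ends → Rhythm Session and Chamber Tracking overlap.
Percussion Tracking starts after Rhythm Session ends, so Rhythm Session has no further overlaps.
Percussion Tracking starts after Chamber Tracking ends, so Chamber Tracking has no further overlaps.
Soloist Soundcheck starts exactly when Percussion Tracking ends (back-to-back, no overlap), so Percussion Tracking has no further overlaps.
Tech Session starts before Soloist Soundcheck ends → Soloist Soundcheck and Tech Session overlap.
Vocals Tracking starts after Soloist Soundcheck ends.
Vocals Tracking starts after Tech Session ends.

Chamber Tracking & Rhythm Session, Soloist Soundcheck & Tech Session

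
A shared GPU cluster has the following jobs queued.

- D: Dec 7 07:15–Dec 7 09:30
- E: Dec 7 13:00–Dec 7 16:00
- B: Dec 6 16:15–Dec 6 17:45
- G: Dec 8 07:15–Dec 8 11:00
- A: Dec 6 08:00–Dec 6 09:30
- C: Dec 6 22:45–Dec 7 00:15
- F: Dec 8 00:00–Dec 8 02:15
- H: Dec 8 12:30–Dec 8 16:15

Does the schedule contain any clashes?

No

Sorted by start: A, B, C, D, E, F, G, H.
B starts after A ends, so nothing later overlaps A either.
C starts after B ends, so nothing later overlaps B either.
D starts after C ends, so nothing later overlaps C either.
E starts after D ends, so nothing later overlaps D either.
F starts after E ends, so nothing later overlaps E either.
G starts after F ends, so nothing later overlaps F either.
H starts after G ends.
Every pair is clear; the schedule has no overlaps.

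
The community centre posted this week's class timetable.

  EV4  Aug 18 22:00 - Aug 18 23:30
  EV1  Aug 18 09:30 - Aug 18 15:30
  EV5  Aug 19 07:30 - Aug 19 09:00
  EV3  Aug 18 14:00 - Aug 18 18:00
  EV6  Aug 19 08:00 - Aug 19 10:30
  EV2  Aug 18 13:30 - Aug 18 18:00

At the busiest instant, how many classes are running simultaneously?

3

Walk through starts and ends in time order (an end at T is processed before a start at T):
Aug 18 09:30 start EV1 → 1
Aug 18 13:30 start EV2 → 2
Aug 18 14:00 start EV3 → 3
Aug 18 15:30 end EV1 → 2
Aug 18 18:00 end EV2 → 1
Aug 18 18:00 end EV3 → 0
Aug 18 22:00 start EV4 → 1
Aug 18 23:30 end EV4 → 0
Aug 19 07:30 start EV5 → 1
Aug 19 08:00 start EV6 → 2
Aug 19 09:00 end EV5 → 1
Aug 19 10:30 end EV6 → 0
Peak is 3, at Aug 18 14:00 (EV1, EV2, EV3).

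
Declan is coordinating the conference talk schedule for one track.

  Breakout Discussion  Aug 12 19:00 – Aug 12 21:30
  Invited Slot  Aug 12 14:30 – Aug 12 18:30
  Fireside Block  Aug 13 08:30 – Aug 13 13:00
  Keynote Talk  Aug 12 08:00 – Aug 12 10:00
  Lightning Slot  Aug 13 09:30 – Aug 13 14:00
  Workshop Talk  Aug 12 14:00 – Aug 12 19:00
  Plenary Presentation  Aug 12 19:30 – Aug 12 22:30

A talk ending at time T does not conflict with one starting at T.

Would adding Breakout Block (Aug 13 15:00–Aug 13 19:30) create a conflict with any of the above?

Keynote Talk: ends Aug 12 10:00 at or before Breakout Block starts Aug 13 15:00 → clear.
Workshop Talk: ends Aug 12 19:00 at or before Breakout Block starts Aug 13 15:00 → clear.
Invited Slot: ends Aug 12 18:30 at or before Breakout Block starts Aug 13 15:00 → clear.
Breakout Discussion: ends Aug 12 21:30 at or before Breakout Block starts Aug 13 15:00 → clear.
Plenary Presentation: ends Aug 12 22:30 at or before Breakout Block starts Aug 13 15:00 → clear.
Fireside Block: ends Aug 13 13:00 at or before Breakout Block starts Aug 13 15:00 → clear.
Lightning Slot: ends Aug 13 14:00 at or before Breakout Block starts Aug 13 15:00 → clear.

No — it doesn't clash with anything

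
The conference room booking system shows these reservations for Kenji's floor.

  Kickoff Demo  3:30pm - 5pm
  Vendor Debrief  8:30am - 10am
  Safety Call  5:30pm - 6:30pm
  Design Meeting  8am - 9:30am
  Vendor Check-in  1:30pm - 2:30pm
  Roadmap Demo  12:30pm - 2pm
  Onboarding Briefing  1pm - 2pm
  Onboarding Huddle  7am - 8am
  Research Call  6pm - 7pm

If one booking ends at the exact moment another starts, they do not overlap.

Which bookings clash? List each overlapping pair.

Design Meeting & Vendor Debrief, Onboarding Briefing & Roadmap Demo, Onboarding Briefing & Vendor Check-in, Research Call & Safety Call, Roadmap Demo & Vendor Check-in

Sorted by start: Onboarding Huddle, Design Meeting, Vendor Debrief, Roadmap Demo, Onboarding Briefing, Vendor Check-in, Kickoff Demo, Safety Call, Research Call.
Design Meeting starts exactly when Onboarding Huddle ends (back-to-back, no overlap), so Onboarding Huddle has no further overlaps.
Vendor Debrief starts before Design Meeting ends → Design Meeting and Vendor Debrief overlap.
Roadmap Demo starts after Design Meeting ends, so Design Meeting has no further overlaps.
Roadmap Demo starts after Vendor Debrief ends, so Vendor Debrief has no further overlaps.
Onboarding Briefing starts before Roadmap Demo ends → Roadmap Demo and Onboarding Briefing overlap.
Vendor Check-in starts before Roadmap Demo ends → Roadmap Demo and Vendor Check-in overlap.
Kickoff Demo starts after Roadmap Demo ends, so Roadmap Demo has no further overlaps.
Vendor Check-in starts before Onboarding Briefing ends → Onboarding Briefing and Vendor Check-in overlap.
Kickoff Demo starts after Onboarding Briefing ends, so Onboarding Briefing has no further overlaps.
Kickoff Demo starts after Vendor Check-in ends, so Vendor Check-in has no further overlaps.
Safety Call starts after Kickoff Demo ends, so Kickoff Demo has no further overlaps.
Research Call starts before Safety Call ends → Safety Call and Research Call overlap.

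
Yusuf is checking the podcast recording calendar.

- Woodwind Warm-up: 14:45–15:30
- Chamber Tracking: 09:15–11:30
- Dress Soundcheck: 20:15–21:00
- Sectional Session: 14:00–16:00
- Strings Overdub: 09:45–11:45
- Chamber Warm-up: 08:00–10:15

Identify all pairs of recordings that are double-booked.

Sorted by start: Chamber Warm-up, Chamber Tracking, Strings Overdub, Sectional Session, Woodwind Warm-up, Dress Soundcheck.
Chamber Tracking starts before Chamber Warm-up ends → Chamber Warm-up and Chamber Tracking overlap.
Strings Overdub starts before Chamber Warm-up ends → Chamber Warm-up and Strings Overdub overlap.
Sectional Session starts after Chamber Warm-up ends — done with Chamber Warm-up.
Strings Overdub starts before Chamber Tracking ends → Chamber Tracking and Strings Overdub overlap.
Sectional Session starts after Chamber Tracking ends — done with Chamber Tracking.
Sectional Session starts after Strings Overdub ends — done with Strings Overdub.
Woodwind Warm-up starts before Sectional Session ends → Sectional Session and Woodwind Warm-up overlap.
Dress Soundcheck starts after Sectional Session ends.
Dress Soundcheck starts after Woodwind Warm-up ends.

Chamber Tracking & Chamber Warm-up, Chamber Tracking & Strings Overdub, Chamber Warm-up & Strings Overdub, Sectional Session & Woodwind Warm-up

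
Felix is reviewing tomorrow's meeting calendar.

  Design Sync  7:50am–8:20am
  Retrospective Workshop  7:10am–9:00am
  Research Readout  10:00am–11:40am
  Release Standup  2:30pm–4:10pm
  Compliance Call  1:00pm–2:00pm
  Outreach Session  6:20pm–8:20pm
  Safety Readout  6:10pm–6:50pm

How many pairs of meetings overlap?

Sorted by start: Retrospective Workshop, Design Sync, Research Readout, Compliance Call, Release Standup, Safety Readout, Outreach Session.
Design Sync starts before Retrospective Workshop ends → Retrospective Workshop and Design Sync overlap.
Research Readout starts after Retrospective Workshop ends, so Retrospective Workshop has no further overlaps.
Research Readout starts after Design Sync ends, so Design Sync has no further overlaps.
Compliance Call starts after Research Readout ends, so Research Readout has no further overlaps.
Release Standup starts after Compliance Call ends, so Compliance Call has no further overlaps.
Safety Readout starts after Release Standup ends, so Release Standup has no further overlaps.
Outreach Session starts before Safety Readout ends → Safety Readout and Outreach Session overlap.
Overlapping pairs: Design Sync & Retrospective Workshop, Outreach Session & Safety Readout — 2 in total.

2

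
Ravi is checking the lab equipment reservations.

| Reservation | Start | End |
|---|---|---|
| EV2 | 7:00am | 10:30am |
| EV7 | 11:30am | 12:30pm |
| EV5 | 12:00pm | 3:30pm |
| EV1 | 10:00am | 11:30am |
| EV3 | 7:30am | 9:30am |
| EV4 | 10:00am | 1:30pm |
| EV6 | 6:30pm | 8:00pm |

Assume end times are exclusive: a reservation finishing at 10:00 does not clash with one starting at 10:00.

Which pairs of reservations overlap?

EV1 & EV2, EV1 & EV4, EV2 & EV3, EV2 & EV4, EV4 & EV5, EV4 & EV7, EV5 & EV7

Two intervals overlap when each starts before the other ends.
Sorted by start: EV2, EV3, EV1, EV4, EV7, EV5, EV6.
EV3 starts before EV2 ends → EV2 and EV3 overlap.
EV1 starts before EV2 ends → EV2 and EV1 overlap.
EV4 starts before EV2 ends → EV2 and EV4 overlap.
EV7 starts after EV2 ends, so EV2 has no further overlaps.
EV1 starts after EV3 ends, so EV3 has no further overlaps.
EV4 starts before EV1 ends → EV1 and EV4 overlap.
EV7 starts exactly when EV1 ends (back-to-back, no overlap), so EV1 has no further overlaps.
EV7 starts before EV4 ends → EV4 and EV7 overlap.
EV5 starts before EV4 ends → EV4 and EV5 overlap.
EV6 starts after EV4 ends.
EV5 starts before EV7 ends → EV7 and EV5 overlap.
EV6 starts after EV7 ends.
EV6 starts after EV5 ends.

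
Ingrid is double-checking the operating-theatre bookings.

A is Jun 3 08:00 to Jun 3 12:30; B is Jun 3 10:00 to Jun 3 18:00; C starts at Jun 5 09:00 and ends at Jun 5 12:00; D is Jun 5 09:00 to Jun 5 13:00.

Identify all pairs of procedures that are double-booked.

A & B, C & D

Sorted by start: A, B, C, D.
B starts before A ends → A and B overlap.
C starts after A ends, so A has no further overlaps.
C starts after B ends, so B has no further overlaps.
D starts before C ends → C and D overlap.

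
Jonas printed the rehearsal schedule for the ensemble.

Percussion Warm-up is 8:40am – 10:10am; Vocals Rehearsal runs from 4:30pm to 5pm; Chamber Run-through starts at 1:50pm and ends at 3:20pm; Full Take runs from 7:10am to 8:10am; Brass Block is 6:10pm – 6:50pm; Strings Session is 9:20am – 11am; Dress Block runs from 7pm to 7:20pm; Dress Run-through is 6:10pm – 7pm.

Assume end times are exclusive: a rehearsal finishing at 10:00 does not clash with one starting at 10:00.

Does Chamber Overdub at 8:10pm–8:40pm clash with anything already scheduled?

No — it doesn't clash with anything

Full Take: ends 8:10am at or before Chamber Overdub starts 8:10pm → clear.
Percussion Warm-up: ends 10:10am at or before Chamber Overdub starts 8:10pm → clear.
Strings Session: ends 11am at or before Chamber Overdub starts 8:10pm → clear.
Chamber Run-through: ends 3:20pm at or before Chamber Overdub starts 8:10pm → clear.
Vocals Rehearsal: ends 5pm at or before Chamber Overdub starts 8:10pm → clear.
Dress Run-through: ends 7pm at or before Chamber Overdub starts 8:10pm → clear.
Brass Block: ends 6:50pm at or before Chamber Overdub starts 8:10pm → clear.
Dress Block: ends 7:20pm at or before Chamber Overdub starts 8:10pm → clear.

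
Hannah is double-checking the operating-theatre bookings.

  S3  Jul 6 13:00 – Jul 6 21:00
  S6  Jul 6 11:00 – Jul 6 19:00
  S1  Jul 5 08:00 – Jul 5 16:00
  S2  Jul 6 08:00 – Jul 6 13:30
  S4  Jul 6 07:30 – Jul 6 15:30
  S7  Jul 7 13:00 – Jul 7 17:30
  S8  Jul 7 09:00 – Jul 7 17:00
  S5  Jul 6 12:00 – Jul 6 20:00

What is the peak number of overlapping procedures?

Sweep the timeline, counting +1 at each start and −1 at each end (ends before starts at a tie):
Jul 5 08:00 start S1 → 1
Jul 5 16:00 end S1 → 0
Jul 6 07:30 start S4 → 1
Jul 6 08:00 start S2 → 2
Jul 6 11:00 start S6 → 3
Jul 6 12:00 start S5 → 4
Jul 6 13:00 start S3 → 5
Jul 6 13:30 end S2 → 4
Jul 6 15:30 end S4 → 3
Jul 6 19:00 end S6 → 2
Jul 6 20:00 end S5 → 1
Jul 6 21:00 end S3 → 0
Jul 7 09:00 start S8 → 1
Jul 7 13:00 start S7 → 2
Jul 7 17:00 end S8 → 1
Jul 7 17:30 end S7 → 0
Peak is 5, at Jul 6 13:00 (S2, S3, S4, S5, S6).

5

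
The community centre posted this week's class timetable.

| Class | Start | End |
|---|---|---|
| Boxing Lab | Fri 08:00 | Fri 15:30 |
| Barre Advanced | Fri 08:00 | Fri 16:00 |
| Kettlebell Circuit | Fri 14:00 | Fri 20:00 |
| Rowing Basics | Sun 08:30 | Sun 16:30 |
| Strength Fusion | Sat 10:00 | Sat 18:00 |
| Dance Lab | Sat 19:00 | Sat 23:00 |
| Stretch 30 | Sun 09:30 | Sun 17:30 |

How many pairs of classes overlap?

4

Sorted by start: Boxing Lab, Barre Advanced, Kettlebell Circuit, Strength Fusion, Dance Lab, Rowing Basics, Stretch 30.
Barre Advanced starts before Boxing Lab ends → Boxing Lab and Barre Advanced overlap.
Kettlebell Circuit starts before Boxing Lab ends → Boxing Lab and Kettlebell Circuit overlap.
Strength Fusion starts after Boxing Lab ends, so nothing later overlaps Boxing Lab either.
Kettlebell Circuit starts before Barre Advanced ends → Barre Advanced and Kettlebell Circuit overlap.
Strength Fusion starts after Barre Advanced ends, so nothing later overlaps Barre Advanced either.
Strength Fusion starts after Kettlebell Circuit ends, so nothing later overlaps Kettlebell Circuit either.
Dance Lab starts after Strength Fusion ends, so nothing later overlaps Strength Fusion either.
Rowing Basics starts after Dance Lab ends, so nothing later overlaps Dance Lab either.
Stretch 30 starts before Rowing Basics ends → Rowing Basics and Stretch 30 overlap.
Overlapping pairs: Barre Advanced & Boxing Lab, Barre Advanced & Kettlebell Circuit, Boxing Lab & Kettlebell Circuit, Rowing Basics & Stretch 30 — 4 in total.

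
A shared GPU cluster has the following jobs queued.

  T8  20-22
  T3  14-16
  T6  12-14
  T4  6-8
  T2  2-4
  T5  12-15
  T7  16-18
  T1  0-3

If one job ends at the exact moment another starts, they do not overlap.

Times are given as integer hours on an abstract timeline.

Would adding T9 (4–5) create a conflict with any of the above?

No — it doesn't clash with anything

T1: ends 3 at or before T9 starts 4 → clear.
T2: ends 4 at or before T9 starts 4 → clear.
T4: starts 6 at or after T9 ends 5 → clear.
T5: starts 12 at or after T9 ends 5 → clear.
T6: starts 12 at or after T9 ends 5 → clear.
T3: starts 14 at or after T9 ends 5 → clear.
T7: starts 16 at or after T9 ends 5 → clear.
T8: starts 20 at or after T9 ends 5 → clear.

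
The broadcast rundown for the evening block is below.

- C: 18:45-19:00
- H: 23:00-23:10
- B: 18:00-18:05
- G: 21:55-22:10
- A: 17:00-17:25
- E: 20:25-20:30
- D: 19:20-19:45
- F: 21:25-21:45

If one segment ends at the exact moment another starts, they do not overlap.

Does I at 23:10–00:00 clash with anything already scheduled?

No — it doesn't clash with anything

A: ends 17:25 at or before I starts 23:10 → clear.
B: ends 18:05 at or before I starts 23:10 → clear.
C: ends 19:00 at or before I starts 23:10 → clear.
D: ends 19:45 at or before I starts 23:10 → clear.
E: ends 20:30 at or before I starts 23:10 → clear.
F: ends 21:45 at or before I starts 23:10 → clear.
G: ends 22:10 at or before I starts 23:10 → clear.
H: ends 23:10 at or before I starts 23:10 → clear.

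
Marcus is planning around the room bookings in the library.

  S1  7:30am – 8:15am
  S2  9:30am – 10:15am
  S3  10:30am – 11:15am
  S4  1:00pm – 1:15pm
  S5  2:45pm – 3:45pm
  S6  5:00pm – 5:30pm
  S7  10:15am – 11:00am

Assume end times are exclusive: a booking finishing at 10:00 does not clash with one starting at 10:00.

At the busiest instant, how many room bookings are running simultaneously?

Walk through starts and ends in time order (an end at T is processed before a start at T):
7:30am start S1 → 1
8:15am end S1 → 0
9:30am start S2 → 1
10:15am end S2 → 0
10:15am start S7 → 1
10:30am start S3 → 2
11:00am end S7 → 1
11:15am end S3 → 0
1:00pm start S4 → 1
1:15pm end S4 → 0
2:45pm start S5 → 1
3:45pm end S5 → 0
5:00pm start S6 → 1
5:30pm end S6 → 0
Peak is 2, at 10:30am (S3, S7).

2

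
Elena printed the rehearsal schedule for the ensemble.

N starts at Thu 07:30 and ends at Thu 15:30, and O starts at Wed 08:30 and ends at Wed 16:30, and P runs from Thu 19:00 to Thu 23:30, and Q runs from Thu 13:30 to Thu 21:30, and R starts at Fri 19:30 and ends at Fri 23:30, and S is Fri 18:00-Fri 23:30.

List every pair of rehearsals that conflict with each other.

N & Q, P & Q, R & S

Two intervals overlap when each starts before the other ends.
Sorted by start: O, N, Q, P, S, R.
N starts after O ends, so O has no further overlaps.
Q starts before N ends → N and Q overlap.
P starts after N ends, so N has no further overlaps.
P starts before Q ends → Q and P overlap.
S starts after Q ends, so Q has no further overlaps.
S starts after P ends, so P has no further overlaps.
R starts before S ends → S and R overlap.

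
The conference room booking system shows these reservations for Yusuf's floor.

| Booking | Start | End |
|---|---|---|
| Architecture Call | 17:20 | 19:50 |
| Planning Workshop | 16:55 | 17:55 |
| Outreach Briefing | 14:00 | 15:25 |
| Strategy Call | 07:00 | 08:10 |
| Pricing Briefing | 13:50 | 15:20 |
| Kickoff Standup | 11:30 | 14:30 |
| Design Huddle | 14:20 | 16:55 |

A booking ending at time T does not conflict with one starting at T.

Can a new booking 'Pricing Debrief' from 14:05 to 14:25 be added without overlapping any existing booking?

Strategy Call: ends 08:10 at or before Pricing Debrief starts 14:05 → clear.
Kickoff Standup: starts 11:30 before Pricing Debrief ends 14:25, and ends 14:30 after Pricing Debrief starts 14:05 → overlap.
Pricing Briefing: starts 13:50 before Pricing Debrief ends 14:25, and ends 15:20 after Pricing Debrief starts 14:05 → overlap.
Outreach Briefing: starts 14:00 before Pricing Debrief ends 14:25, and ends 15:25 after Pricing Debrief starts 14:05 → overlap.
Design Huddle: starts 14:20 before Pricing Debrief ends 14:25, and ends 16:55 after Pricing Debrief starts 14:05 → overlap.
Planning Workshop: starts 16:55 at or after Pricing Debrief ends 14:25 → clear.
Architecture Call: starts 17:20 at or after Pricing Debrief ends 14:25 → clear.
Pricing Debrief overlaps Design Huddle, Outreach Briefing, Kickoff Standup, Pricing Briefing.

No — it overlaps Design Huddle, Kickoff Standup, Outreach Briefing, Pricing Briefing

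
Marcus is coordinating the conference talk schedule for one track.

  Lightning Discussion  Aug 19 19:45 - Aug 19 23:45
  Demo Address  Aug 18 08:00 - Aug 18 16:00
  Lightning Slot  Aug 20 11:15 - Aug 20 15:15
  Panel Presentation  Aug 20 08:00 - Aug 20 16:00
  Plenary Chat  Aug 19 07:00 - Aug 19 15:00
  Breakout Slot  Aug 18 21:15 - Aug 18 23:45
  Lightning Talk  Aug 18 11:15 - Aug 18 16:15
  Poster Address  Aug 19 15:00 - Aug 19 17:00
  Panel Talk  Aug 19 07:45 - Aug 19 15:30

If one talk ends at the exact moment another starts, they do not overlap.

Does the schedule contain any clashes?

Sorted by start: Demo Address, Lightning Talk, Breakout Slot, Plenary Chat, Panel Talk, Poster Address, Lightning Discussion, Panel Presentation, Lightning Slot.
Lightning Talk starts before Demo Address ends → Demo Address and Lightning Talk overlap.
That's a conflict, so the schedule is not conflict-free.

Yes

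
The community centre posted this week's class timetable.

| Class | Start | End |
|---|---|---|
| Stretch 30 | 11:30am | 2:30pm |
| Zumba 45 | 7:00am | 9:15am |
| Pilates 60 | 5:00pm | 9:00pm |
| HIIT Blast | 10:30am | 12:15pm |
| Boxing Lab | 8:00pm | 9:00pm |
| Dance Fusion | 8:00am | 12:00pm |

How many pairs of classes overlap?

5

Two intervals overlap when each starts before the other ends.
Sorted by start: Zumba 45, Dance Fusion, HIIT Blast, Stretch 30, Pilates 60, Boxing Lab.
Dance Fusion starts before Zumba 45 ends → Zumba 45 and Dance Fusion overlap.
HIIT Blast starts after Zumba 45 ends, so Zumba 45 has no further overlaps.
HIIT Blast starts before Dance Fusion ends → Dance Fusion and HIIT Blast overlap.
Stretch 30 starts before Dance Fusion ends → Dance Fusion and Stretch 30 overlap.
Pilates 60 starts after Dance Fusion ends, so Dance Fusion has no further overlaps.
Stretch 30 starts before HIIT Blast ends → HIIT Blast and Stretch 30 overlap.
Pilates 60 starts after HIIT Blast ends, so HIIT Blast has no further overlaps.
Pilates 60 starts after Stretch 30 ends, so Stretch 30 has no further overlaps.
Boxing Lab starts before Pilates 60 ends → Pilates 60 and Boxing Lab overlap.
Overlapping pairs: Boxing Lab & Pilates 60, Dance Fusion & HIIT Blast, Dance Fusion & Stretch 30, Dance Fusion & Zumba 45, HIIT Blast & Stretch 30 — 5 in total.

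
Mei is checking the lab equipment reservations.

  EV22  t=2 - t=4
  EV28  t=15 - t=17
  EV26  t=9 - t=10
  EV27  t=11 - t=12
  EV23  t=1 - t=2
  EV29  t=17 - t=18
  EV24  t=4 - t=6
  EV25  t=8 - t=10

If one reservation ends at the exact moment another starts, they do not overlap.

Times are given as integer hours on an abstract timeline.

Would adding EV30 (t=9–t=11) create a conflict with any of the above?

EV23: ends t=2 at or before EV30 starts t=9 → clear.
EV22: ends t=4 at or before EV30 starts t=9 → clear.
EV24: ends t=6 at or before EV30 starts t=9 → clear.
EV25: starts t=8 before EV30 ends t=11, and ends t=10 after EV30 starts t=9 → overlap.
EV26: starts t=9 before EV30 ends t=11, and ends t=10 after EV30 starts t=9 → overlap.
EV27: starts t=11 at or after EV30 ends t=11 → clear.
EV28: starts t=15 at or after EV30 ends t=11 → clear.
EV29: starts t=17 at or after EV30 ends t=11 → clear.
EV30 overlaps EV25, EV26.

Yes — it overlaps EV25, EV26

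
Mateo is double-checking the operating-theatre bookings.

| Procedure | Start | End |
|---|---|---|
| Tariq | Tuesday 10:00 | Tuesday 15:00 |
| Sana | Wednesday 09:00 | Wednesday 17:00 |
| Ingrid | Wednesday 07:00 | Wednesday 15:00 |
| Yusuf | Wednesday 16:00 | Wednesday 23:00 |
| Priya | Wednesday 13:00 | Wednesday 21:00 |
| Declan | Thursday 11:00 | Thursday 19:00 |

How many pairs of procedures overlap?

Sorted by start: Tariq, Ingrid, Sana, Priya, Yusuf, Declan.
Ingrid starts after Tariq ends, so nothing later overlaps Tariq either.
Sana starts before Ingrid ends → Ingrid and Sana overlap.
Priya starts before Ingrid ends → Ingrid and Priya overlap.
Yusuf starts after Ingrid ends, so nothing later overlaps Ingrid either.
Priya starts before Sana ends → Sana and Priya overlap.
Yusuf starts before Sana ends → Sana and Yusuf overlap.
Declan starts after Sana ends.
Yusuf starts before Priya ends → Priya and Yusuf overlap.
Declan starts after Priya ends.
Declan starts after Yusuf ends.
Overlapping pairs: Ingrid & Priya, Ingrid & Sana, Priya & Sana, Priya & Yusuf, Sana & Yusuf — 5 in total.

5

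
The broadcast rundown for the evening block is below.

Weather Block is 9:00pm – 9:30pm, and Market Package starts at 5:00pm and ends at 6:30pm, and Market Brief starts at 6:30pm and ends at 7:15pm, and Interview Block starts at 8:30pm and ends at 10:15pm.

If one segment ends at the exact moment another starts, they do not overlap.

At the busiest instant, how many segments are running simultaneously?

2

Sort all start/end points and keep a running count:
5:00pm start Market Package → 1
6:30pm end Market Package → 0
6:30pm start Market Brief → 1
7:15pm end Market Brief → 0
8:30pm start Interview Block → 1
9:00pm start Weather Block → 2
9:30pm end Weather Block → 1
10:15pm end Interview Block → 0
Peak is 2, at 9:00pm (Interview Block, Weather Block).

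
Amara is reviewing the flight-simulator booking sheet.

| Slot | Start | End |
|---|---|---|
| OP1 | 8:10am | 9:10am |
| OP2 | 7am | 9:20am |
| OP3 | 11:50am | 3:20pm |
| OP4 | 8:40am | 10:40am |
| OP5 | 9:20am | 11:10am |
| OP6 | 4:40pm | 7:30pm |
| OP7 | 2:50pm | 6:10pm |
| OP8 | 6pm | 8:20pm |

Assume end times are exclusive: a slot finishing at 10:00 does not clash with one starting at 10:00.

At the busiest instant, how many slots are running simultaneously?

3

Sweep the timeline, counting +1 at each start and −1 at each end (ends before starts at a tie):
7am start OP2 → 1
8:10am start OP1 → 2
8:40am start OP4 → 3
9:10am end OP1 → 2
9:20am end OP2 → 1
9:20am start OP5 → 2
10:40am end OP4 → 1
11:10am end OP5 → 0
11:50am start OP3 → 1
2:50pm start OP7 → 2
3:20pm end OP3 → 1
4:40pm start OP6 → 2
6pm start OP8 → 3
6:10pm end OP7 → 2
7:30pm end OP6 → 1
8:20pm end OP8 → 0
Peak is 3, at 8:40am (OP1, OP2, OP4).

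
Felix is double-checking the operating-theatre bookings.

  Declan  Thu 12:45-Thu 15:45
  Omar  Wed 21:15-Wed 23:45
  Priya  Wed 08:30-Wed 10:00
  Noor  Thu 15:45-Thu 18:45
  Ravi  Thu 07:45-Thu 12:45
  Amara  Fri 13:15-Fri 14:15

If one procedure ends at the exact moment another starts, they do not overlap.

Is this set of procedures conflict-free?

Sorted by start: Priya, Omar, Ravi, Declan, Noor, Amara.
Omar starts after Priya ends, so Priya has no further overlaps.
Ravi starts after Omar ends, so Omar has no further overlaps.
Declan starts exactly when Ravi ends (back-to-back, no overlap), so Ravi has no further overlaps.
Noor starts exactly when Declan ends (back-to-back, no overlap), so Declan has no further overlaps.
Amara starts after Noor ends.
Every pair is clear; the schedule has no overlaps.

Yes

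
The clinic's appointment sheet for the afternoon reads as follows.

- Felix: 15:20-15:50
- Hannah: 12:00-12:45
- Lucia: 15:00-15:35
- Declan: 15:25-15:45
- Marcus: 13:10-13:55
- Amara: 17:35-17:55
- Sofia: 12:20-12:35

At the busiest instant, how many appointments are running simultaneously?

3

Walk through starts and ends in time order (an end at T is processed before a start at T):
12:00 start Hannah → 1
12:20 start Sofia → 2
12:35 end Sofia → 1
12:45 end Hannah → 0
13:10 start Marcus → 1
13:55 end Marcus → 0
15:00 start Lucia → 1
15:20 start Felix → 2
15:25 start Declan → 3
15:35 end Lucia → 2
15:45 end Declan → 1
15:50 end Felix → 0
17:35 start Amara → 1
17:55 end Amara → 0
Peak is 3, at 15:25 (Declan, Felix, Lucia).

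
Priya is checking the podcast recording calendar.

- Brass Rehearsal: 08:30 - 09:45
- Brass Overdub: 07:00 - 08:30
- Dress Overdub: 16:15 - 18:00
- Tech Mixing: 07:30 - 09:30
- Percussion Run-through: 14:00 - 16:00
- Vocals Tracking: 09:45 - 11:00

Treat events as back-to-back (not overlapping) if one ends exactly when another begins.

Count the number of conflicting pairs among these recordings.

2

Sorted by start: Brass Overdub, Tech Mixing, Brass Rehearsal, Vocals Tracking, Percussion Run-through, Dress Overdub.
Tech Mixing starts before Brass Overdub ends → Brass Overdub and Tech Mixing overlap.
Brass Rehearsal starts exactly when Brass Overdub ends (back-to-back, no overlap), so nothing later overlaps Brass Overdub either.
Brass Rehearsal starts before Tech Mixing ends → Tech Mixing and Brass Rehearsal overlap.
Vocals Tracking starts after Tech Mixing ends, so nothing later overlaps Tech Mixing either.
Vocals Tracking starts exactly when Brass Rehearsal ends (back-to-back, no overlap), so nothing later overlaps Brass Rehearsal either.
Percussion Run-through starts after Vocals Tracking ends, so nothing later overlaps Vocals Tracking either.
Dress Overdub starts after Percussion Run-through ends.
Overlapping pairs: Brass Overdub & Tech Mixing, Brass Rehearsal & Tech Mixing — 2 in total.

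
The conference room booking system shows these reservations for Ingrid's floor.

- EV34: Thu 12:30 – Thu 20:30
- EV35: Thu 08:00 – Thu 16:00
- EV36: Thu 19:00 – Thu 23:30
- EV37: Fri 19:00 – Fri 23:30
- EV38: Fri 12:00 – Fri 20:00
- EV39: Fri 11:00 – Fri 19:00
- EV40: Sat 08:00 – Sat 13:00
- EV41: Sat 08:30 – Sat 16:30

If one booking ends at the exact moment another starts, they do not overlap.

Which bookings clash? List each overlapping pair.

Sorted by start: EV35, EV34, EV36, EV39, EV38, EV37, EV40, EV41.
EV34 starts before EV35 ends → EV35 and EV34 overlap.
EV36 starts after EV35 ends, so nothing later overlaps EV35 either.
EV36 starts before EV34 ends → EV34 and EV36 overlap.
EV39 starts after EV34 ends, so nothing later overlaps EV34 either.
EV39 starts after EV36 ends, so nothing later overlaps EV36 either.
EV38 starts before EV39 ends → EV39 and EV38 overlap.
EV37 starts exactly when EV39 ends (back-to-back, no overlap), so nothing later overlaps EV39 either.
EV37 starts before EV38 ends → EV38 and EV37 overlap.
EV40 starts after EV38 ends, so nothing later overlaps EV38 either.
EV40 starts after EV37 ends, so nothing later overlaps EV37 either.
EV41 starts before EV40 ends → EV40 and EV41 overlap.

EV34 & EV35, EV34 & EV36, EV37 & EV38, EV38 & EV39, EV40 & EV41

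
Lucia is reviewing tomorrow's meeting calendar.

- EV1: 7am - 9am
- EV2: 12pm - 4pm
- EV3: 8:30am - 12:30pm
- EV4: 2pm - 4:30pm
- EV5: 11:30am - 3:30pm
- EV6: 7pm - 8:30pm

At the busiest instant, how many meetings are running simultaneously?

3

Sort all start/end points and keep a running count:
7am start EV1 → 1
8:30am start EV3 → 2
9am end EV1 → 1
11:30am start EV5 → 2
12pm start EV2 → 3
12:30pm end EV3 → 2
2pm start EV4 → 3
3:30pm end EV5 → 2
4pm end EV2 → 1
4:30pm end EV4 → 0
7pm start EV6 → 1
8:30pm end EV6 → 0
Peak is 3, at 12pm (EV2, EV3, EV5).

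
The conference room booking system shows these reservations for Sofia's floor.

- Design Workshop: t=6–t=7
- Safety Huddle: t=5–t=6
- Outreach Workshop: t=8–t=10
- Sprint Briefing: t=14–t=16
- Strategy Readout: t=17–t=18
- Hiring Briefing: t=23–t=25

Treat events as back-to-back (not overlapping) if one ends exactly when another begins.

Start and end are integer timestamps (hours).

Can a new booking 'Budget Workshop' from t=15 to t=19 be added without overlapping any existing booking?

Safety Huddle: ends t=6 at or before Budget Workshop starts t=15 → clear.
Design Workshop: ends t=7 at or before Budget Workshop starts t=15 → clear.
Outreach Workshop: ends t=10 at or before Budget Workshop starts t=15 → clear.
Sprint Briefing: starts t=14 before Budget Workshop ends t=19, and ends t=16 after Budget Workshop starts t=15 → overlap.
Strategy Readout: starts t=17 before Budget Workshop ends t=19, and ends t=18 after Budget Workshop starts t=15 → overlap.
Hiring Briefing: starts t=23 at or after Budget Workshop ends t=19 → clear.
Budget Workshop overlaps Sprint Briefing, Strategy Readout.

No — it overlaps Sprint Briefing, Strategy Readout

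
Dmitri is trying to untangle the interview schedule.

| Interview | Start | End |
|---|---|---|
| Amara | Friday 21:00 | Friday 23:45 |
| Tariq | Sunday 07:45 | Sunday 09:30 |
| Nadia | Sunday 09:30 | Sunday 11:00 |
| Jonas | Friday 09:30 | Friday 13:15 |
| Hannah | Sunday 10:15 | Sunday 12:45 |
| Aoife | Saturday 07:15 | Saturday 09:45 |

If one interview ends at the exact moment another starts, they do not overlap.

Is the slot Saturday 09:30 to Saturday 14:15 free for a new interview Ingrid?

Jonas: ends Friday 13:15 at or before Ingrid starts Saturday 09:30 → clear.
Amara: ends Friday 23:45 at or before Ingrid starts Saturday 09:30 → clear.
Aoife: starts Saturday 07:15 before Ingrid ends Saturday 14:15, and ends Saturday 09:45 after Ingrid starts Saturday 09:30 → overlap.
Tariq: starts Sunday 07:45 at or after Ingrid ends Saturday 14:15 → clear.
Nadia: starts Sunday 09:30 at or after Ingrid ends Saturday 14:15 → clear.
Hannah: starts Sunday 10:15 at or after Ingrid ends Saturday 14:15 → clear.
Ingrid overlaps Aoife.

No — it overlaps Aoife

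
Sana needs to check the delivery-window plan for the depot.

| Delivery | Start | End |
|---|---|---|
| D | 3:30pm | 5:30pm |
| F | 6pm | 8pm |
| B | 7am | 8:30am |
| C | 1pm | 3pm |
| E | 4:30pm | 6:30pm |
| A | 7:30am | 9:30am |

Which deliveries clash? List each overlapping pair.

A & B, D & E, E & F

Check each pair: they overlap iff neither finishes before the other starts.
Sorted by start: B, A, C, D, E, F.
A starts before B ends → B and A overlap.
C starts after B ends — done with B.
C starts after A ends — done with A.
D starts after C ends — done with C.
E starts before D ends → D and E overlap.
F starts after D ends.
F starts before E ends → E and F overlap.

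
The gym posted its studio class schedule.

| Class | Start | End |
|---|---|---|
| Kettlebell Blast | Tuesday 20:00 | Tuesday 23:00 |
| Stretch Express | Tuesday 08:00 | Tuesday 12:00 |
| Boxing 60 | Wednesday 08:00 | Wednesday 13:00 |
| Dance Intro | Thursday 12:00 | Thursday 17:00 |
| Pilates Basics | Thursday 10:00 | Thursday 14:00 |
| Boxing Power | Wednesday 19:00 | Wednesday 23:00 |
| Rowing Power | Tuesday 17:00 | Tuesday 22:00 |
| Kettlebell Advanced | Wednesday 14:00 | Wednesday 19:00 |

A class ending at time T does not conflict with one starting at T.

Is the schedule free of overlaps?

Sorted by start: Stretch Express, Rowing Power, Kettlebell Blast, Boxing 60, Kettlebell Advanced, Boxing Power, Pilates Basics, Dance Intro.
Rowing Power starts after Stretch Express ends; Stretch Express is clear from here.
Kettlebell Blast starts before Rowing Power ends → Rowing Power and Kettlebell Blast overlap.
That's a conflict, so the schedule is not conflict-free.

No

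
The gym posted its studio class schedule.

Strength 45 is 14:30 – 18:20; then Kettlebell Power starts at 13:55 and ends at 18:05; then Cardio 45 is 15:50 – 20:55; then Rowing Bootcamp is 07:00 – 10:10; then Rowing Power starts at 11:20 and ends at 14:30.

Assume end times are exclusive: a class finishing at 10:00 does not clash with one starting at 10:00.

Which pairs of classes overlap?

Sorted by start: Rowing Bootcamp, Rowing Power, Kettlebell Power, Strength 45, Cardio 45.
Rowing Power starts after Rowing Bootcamp ends — done with Rowing Bootcamp.
Kettlebell Power starts before Rowing Power ends → Rowing Power and Kettlebell Power overlap.
Strength 45 starts exactly when Rowing Power ends (back-to-back, no overlap) — done with Rowing Power.
Strength 45 starts before Kettlebell Power ends → Kettlebell Power and Strength 45 overlap.
Cardio 45 starts before Kettlebell Power ends → Kettlebell Power and Cardio 45 overlap.
Cardio 45 starts before Strength 45 ends → Strength 45 and Cardio 45 overlap.

Cardio 45 & Kettlebell Power, Cardio 45 & Strength 45, Kettlebell Power & Rowing Power, Kettlebell Power & Strength 45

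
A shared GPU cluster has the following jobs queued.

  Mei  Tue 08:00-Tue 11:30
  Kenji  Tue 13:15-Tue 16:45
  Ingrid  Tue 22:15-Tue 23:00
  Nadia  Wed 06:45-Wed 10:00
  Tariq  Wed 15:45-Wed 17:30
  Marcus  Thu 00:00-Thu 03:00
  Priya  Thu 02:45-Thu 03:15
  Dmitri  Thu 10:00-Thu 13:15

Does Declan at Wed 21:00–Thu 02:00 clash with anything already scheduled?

Yes — it overlaps Marcus

Mei: ends Tue 11:30 at or before Declan starts Wed 21:00 → clear.
Kenji: ends Tue 16:45 at or before Declan starts Wed 21:00 → clear.
Ingrid: ends Tue 23:00 at or before Declan starts Wed 21:00 → clear.
Nadia: ends Wed 10:00 at or before Declan starts Wed 21:00 → clear.
Tariq: ends Wed 17:30 at or before Declan starts Wed 21:00 → clear.
Marcus: starts Thu 00:00 before Declan ends Thu 02:00, and ends Thu 03:00 after Declan starts Wed 21:00 → overlap.
Priya: starts Thu 02:45 at or after Declan ends Thu 02:00 → clear.
Dmitri: starts Thu 10:00 at or after Declan ends Thu 02:00 → clear.
Declan overlaps Marcus.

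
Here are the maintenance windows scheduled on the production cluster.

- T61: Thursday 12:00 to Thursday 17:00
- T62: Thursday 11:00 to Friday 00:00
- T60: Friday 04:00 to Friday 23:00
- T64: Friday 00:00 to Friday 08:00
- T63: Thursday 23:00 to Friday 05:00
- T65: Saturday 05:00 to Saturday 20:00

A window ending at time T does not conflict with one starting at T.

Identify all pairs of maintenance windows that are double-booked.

T60 & T63, T60 & T64, T61 & T62, T62 & T63, T63 & T64

Sorted by start: T62, T61, T63, T64, T60, T65.
T61 starts before T62 ends → T62 and T61 overlap.
T63 starts before T62 ends → T62 and T63 overlap.
T64 starts exactly when T62 ends (back-to-back, no overlap); T62 is clear from here.
T63 starts after T61 ends; T61 is clear from here.
T64 starts before T63 ends → T63 and T64 overlap.
T60 starts before T63 ends → T63 and T60 overlap.
T65 starts after T63 ends.
T60 starts before T64 ends → T64 and T60 overlap.
T65 starts after T64 ends.
T65 starts after T60 ends.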